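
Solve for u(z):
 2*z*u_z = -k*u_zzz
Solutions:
 u(z) = C1 + Integral(C2*airyai(2^(1/3)*z*(-1/k)^(1/3)) + C3*airybi(2^(1/3)*z*(-1/k)^(1/3)), z)


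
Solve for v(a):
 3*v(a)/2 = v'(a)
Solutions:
 v(a) = C1*exp(3*a/2)


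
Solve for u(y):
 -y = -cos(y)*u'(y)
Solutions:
 u(y) = C1 + Integral(y/cos(y), y)


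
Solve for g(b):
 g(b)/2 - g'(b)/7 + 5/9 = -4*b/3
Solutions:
 g(b) = C1*exp(7*b/2) - 8*b/3 - 118/63


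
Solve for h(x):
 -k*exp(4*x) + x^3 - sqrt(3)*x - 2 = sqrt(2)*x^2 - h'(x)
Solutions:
 h(x) = C1 + k*exp(4*x)/4 - x^4/4 + sqrt(2)*x^3/3 + sqrt(3)*x^2/2 + 2*x


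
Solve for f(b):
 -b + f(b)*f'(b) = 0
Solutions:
 f(b) = -sqrt(C1 + b^2)
 f(b) = sqrt(C1 + b^2)


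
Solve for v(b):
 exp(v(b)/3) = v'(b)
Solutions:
 v(b) = 3*log(-1/(C1 + b)) + 3*log(3)


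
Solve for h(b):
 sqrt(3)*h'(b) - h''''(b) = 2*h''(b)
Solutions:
 h(b) = C1 + C2*exp(-2^(1/3)*sqrt(3)*b*(-4/(9 + sqrt(113))^(1/3) + 2^(1/3)*(9 + sqrt(113))^(1/3))/12)*sin(2^(1/3)*b*((9 + sqrt(113))^(-1/3) + 2^(1/3)*(9 + sqrt(113))^(1/3)/4)) + C3*exp(-2^(1/3)*sqrt(3)*b*(-4/(9 + sqrt(113))^(1/3) + 2^(1/3)*(9 + sqrt(113))^(1/3))/12)*cos(2^(1/3)*b*((9 + sqrt(113))^(-1/3) + 2^(1/3)*(9 + sqrt(113))^(1/3)/4)) + C4*exp(2^(1/3)*sqrt(3)*b*(-4/(9 + sqrt(113))^(1/3) + 2^(1/3)*(9 + sqrt(113))^(1/3))/6)


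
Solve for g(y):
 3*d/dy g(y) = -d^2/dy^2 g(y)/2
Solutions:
 g(y) = C1 + C2*exp(-6*y)


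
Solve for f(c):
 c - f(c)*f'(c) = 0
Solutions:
 f(c) = -sqrt(C1 + c^2)
 f(c) = sqrt(C1 + c^2)


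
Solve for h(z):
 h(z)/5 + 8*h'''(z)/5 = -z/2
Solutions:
 h(z) = C3*exp(-z/2) - 5*z/2 + (C1*sin(sqrt(3)*z/4) + C2*cos(sqrt(3)*z/4))*exp(z/4)


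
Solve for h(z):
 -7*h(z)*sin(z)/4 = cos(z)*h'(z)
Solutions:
 h(z) = C1*cos(z)^(7/4)


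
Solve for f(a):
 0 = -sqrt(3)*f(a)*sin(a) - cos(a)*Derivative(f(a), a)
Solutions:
 f(a) = C1*cos(a)^(sqrt(3))


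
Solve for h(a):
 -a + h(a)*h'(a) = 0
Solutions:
 h(a) = -sqrt(C1 + a^2)
 h(a) = sqrt(C1 + a^2)


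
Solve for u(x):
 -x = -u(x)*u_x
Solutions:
 u(x) = -sqrt(C1 + x^2)
 u(x) = sqrt(C1 + x^2)


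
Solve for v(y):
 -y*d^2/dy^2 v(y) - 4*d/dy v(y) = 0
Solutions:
 v(y) = C1 + C2/y^3


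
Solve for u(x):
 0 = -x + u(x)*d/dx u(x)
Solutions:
 u(x) = -sqrt(C1 + x^2)
 u(x) = sqrt(C1 + x^2)


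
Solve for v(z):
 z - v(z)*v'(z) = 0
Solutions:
 v(z) = -sqrt(C1 + z^2)
 v(z) = sqrt(C1 + z^2)


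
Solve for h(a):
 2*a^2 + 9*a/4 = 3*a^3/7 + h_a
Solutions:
 h(a) = C1 - 3*a^4/28 + 2*a^3/3 + 9*a^2/8


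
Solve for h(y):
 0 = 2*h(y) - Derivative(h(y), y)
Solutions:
 h(y) = C1*exp(2*y)


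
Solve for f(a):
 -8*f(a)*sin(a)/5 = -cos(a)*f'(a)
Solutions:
 f(a) = C1/cos(a)^(8/5)


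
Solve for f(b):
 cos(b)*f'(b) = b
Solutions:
 f(b) = C1 + Integral(b/cos(b), b)


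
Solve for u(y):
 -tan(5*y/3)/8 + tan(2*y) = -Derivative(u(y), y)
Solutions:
 u(y) = C1 - 3*log(cos(5*y/3))/40 + log(cos(2*y))/2


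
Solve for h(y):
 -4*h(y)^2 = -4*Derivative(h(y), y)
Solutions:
 h(y) = -1/(C1 + y)


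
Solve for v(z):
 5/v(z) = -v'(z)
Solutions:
 v(z) = -sqrt(C1 - 10*z)
 v(z) = sqrt(C1 - 10*z)


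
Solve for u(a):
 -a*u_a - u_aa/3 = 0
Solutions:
 u(a) = C1 + C2*erf(sqrt(6)*a/2)


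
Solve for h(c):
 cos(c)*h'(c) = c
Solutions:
 h(c) = C1 + Integral(c/cos(c), c)


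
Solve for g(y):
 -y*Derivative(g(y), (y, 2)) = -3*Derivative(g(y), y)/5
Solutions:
 g(y) = C1 + C2*y^(8/5)


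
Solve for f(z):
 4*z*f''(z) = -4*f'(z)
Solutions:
 f(z) = C1 + C2*log(z)


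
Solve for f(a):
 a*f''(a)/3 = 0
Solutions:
 f(a) = C1 + C2*a


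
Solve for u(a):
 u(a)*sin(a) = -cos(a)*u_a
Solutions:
 u(a) = C1*cos(a)


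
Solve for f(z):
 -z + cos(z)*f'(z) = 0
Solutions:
 f(z) = C1 + Integral(z/cos(z), z)


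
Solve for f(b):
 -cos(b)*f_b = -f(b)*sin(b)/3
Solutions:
 f(b) = C1/cos(b)^(1/3)


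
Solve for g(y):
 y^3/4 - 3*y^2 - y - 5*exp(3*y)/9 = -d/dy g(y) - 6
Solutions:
 g(y) = C1 - y^4/16 + y^3 + y^2/2 - 6*y + 5*exp(3*y)/27


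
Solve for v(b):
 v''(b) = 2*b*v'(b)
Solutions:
 v(b) = C1 + C2*erfi(b)


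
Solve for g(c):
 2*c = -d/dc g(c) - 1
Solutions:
 g(c) = C1 - c^2 - c


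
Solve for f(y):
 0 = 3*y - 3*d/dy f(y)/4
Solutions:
 f(y) = C1 + 2*y^2


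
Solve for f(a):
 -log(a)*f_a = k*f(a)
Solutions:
 f(a) = C1*exp(-k*li(a))


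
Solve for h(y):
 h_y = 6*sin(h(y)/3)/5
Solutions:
 -6*y/5 + 3*log(cos(h(y)/3) - 1)/2 - 3*log(cos(h(y)/3) + 1)/2 = C1


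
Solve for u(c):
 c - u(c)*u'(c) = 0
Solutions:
 u(c) = -sqrt(C1 + c^2)
 u(c) = sqrt(C1 + c^2)


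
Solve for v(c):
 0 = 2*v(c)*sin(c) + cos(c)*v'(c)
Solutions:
 v(c) = C1*cos(c)^2


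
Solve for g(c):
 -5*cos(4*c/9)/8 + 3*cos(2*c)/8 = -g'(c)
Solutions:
 g(c) = C1 + 45*sin(4*c/9)/32 - 3*sin(2*c)/16


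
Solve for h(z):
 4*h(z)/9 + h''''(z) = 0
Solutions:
 h(z) = (C1*sin(sqrt(3)*z/3) + C2*cos(sqrt(3)*z/3))*exp(-sqrt(3)*z/3) + (C3*sin(sqrt(3)*z/3) + C4*cos(sqrt(3)*z/3))*exp(sqrt(3)*z/3)


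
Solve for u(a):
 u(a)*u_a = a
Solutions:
 u(a) = -sqrt(C1 + a^2)
 u(a) = sqrt(C1 + a^2)


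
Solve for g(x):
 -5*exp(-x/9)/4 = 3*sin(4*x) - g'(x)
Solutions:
 g(x) = C1 - 3*cos(4*x)/4 - 45*exp(-x/9)/4


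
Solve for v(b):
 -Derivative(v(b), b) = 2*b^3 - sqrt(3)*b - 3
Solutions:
 v(b) = C1 - b^4/2 + sqrt(3)*b^2/2 + 3*b


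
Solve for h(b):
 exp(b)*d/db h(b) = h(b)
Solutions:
 h(b) = C1*exp(-exp(-b))


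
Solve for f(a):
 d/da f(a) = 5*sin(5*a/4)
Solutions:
 f(a) = C1 - 4*cos(5*a/4)


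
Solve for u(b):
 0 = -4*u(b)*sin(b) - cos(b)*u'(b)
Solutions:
 u(b) = C1*cos(b)^4


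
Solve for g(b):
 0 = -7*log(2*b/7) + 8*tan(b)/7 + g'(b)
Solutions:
 g(b) = C1 + 7*b*log(b) - 7*b*log(7) - 7*b + 7*b*log(2) + 8*log(cos(b))/7


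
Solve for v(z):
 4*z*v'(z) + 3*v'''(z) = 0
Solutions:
 v(z) = C1 + Integral(C2*airyai(-6^(2/3)*z/3) + C3*airybi(-6^(2/3)*z/3), z)


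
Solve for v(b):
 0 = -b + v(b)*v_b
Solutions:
 v(b) = -sqrt(C1 + b^2)
 v(b) = sqrt(C1 + b^2)


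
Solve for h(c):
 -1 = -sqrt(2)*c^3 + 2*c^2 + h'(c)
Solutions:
 h(c) = C1 + sqrt(2)*c^4/4 - 2*c^3/3 - c


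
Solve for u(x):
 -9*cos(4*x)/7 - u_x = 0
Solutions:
 u(x) = C1 - 9*sin(4*x)/28


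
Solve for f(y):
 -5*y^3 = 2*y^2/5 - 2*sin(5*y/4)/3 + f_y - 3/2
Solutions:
 f(y) = C1 - 5*y^4/4 - 2*y^3/15 + 3*y/2 - 8*cos(5*y/4)/15


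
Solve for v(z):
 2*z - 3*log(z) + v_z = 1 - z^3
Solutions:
 v(z) = C1 - z^4/4 - z^2 + 3*z*log(z) - 2*z


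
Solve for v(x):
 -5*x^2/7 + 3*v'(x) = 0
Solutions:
 v(x) = C1 + 5*x^3/63


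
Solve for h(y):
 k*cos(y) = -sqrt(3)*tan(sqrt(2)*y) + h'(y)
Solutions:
 h(y) = C1 + k*sin(y) - sqrt(6)*log(cos(sqrt(2)*y))/2


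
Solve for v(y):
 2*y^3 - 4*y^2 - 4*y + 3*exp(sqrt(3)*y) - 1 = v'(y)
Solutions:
 v(y) = C1 + y^4/2 - 4*y^3/3 - 2*y^2 - y + sqrt(3)*exp(sqrt(3)*y)


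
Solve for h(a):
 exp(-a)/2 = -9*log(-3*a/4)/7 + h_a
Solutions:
 h(a) = C1 + 9*a*log(-a)/7 + 9*a*(-2*log(2) - 1 + log(3))/7 - exp(-a)/2


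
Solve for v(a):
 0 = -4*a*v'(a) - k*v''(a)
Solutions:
 v(a) = C1 + C2*sqrt(k)*erf(sqrt(2)*a*sqrt(1/k))


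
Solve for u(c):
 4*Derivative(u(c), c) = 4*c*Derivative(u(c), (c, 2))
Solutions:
 u(c) = C1 + C2*c^2


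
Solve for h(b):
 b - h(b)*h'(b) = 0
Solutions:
 h(b) = -sqrt(C1 + b^2)
 h(b) = sqrt(C1 + b^2)


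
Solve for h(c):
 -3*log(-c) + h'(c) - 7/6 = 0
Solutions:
 h(c) = C1 + 3*c*log(-c) - 11*c/6


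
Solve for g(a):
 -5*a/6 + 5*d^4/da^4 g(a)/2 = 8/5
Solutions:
 g(a) = C1 + C2*a + C3*a^2 + C4*a^3 + a^5/360 + 2*a^4/75


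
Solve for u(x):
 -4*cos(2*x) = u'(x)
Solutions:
 u(x) = C1 - 2*sin(2*x)


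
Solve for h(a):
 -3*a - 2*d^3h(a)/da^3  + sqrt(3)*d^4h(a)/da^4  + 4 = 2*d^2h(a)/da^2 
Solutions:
 h(a) = C1 + C2*a + C3*exp(sqrt(3)*a*(1 - sqrt(1 + 2*sqrt(3)))/3) + C4*exp(sqrt(3)*a*(1 + sqrt(1 + 2*sqrt(3)))/3) - a^3/4 + 7*a^2/4


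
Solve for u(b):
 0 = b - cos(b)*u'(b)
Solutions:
 u(b) = C1 + Integral(b/cos(b), b)


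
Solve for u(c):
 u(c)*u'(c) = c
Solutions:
 u(c) = -sqrt(C1 + c^2)
 u(c) = sqrt(C1 + c^2)


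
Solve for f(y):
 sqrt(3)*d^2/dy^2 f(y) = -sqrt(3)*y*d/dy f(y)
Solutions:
 f(y) = C1 + C2*erf(sqrt(2)*y/2)


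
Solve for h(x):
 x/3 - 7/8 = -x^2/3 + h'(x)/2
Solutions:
 h(x) = C1 + 2*x^3/9 + x^2/3 - 7*x/4


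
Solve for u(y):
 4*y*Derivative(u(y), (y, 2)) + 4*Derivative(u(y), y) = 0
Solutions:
 u(y) = C1 + C2*log(y)


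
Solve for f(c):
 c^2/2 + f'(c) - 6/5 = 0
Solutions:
 f(c) = C1 - c^3/6 + 6*c/5


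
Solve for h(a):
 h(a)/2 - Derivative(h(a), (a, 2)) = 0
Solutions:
 h(a) = C1*exp(-sqrt(2)*a/2) + C2*exp(sqrt(2)*a/2)


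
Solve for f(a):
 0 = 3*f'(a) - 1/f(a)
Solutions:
 f(a) = -sqrt(C1 + 6*a)/3
 f(a) = sqrt(C1 + 6*a)/3


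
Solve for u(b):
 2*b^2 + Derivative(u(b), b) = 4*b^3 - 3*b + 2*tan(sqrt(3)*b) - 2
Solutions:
 u(b) = C1 + b^4 - 2*b^3/3 - 3*b^2/2 - 2*b - 2*sqrt(3)*log(cos(sqrt(3)*b))/3


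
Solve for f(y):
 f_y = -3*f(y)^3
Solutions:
 f(y) = -sqrt(2)*sqrt(-1/(C1 - 3*y))/2
 f(y) = sqrt(2)*sqrt(-1/(C1 - 3*y))/2


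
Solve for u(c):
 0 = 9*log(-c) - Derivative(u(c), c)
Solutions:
 u(c) = C1 + 9*c*log(-c) - 9*c


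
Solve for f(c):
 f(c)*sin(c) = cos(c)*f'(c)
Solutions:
 f(c) = C1/cos(c)


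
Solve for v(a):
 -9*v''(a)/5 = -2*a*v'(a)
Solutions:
 v(a) = C1 + C2*erfi(sqrt(5)*a/3)


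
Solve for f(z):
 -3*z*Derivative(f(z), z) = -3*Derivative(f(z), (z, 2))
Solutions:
 f(z) = C1 + C2*erfi(sqrt(2)*z/2)


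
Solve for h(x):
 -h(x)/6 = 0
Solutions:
 h(x) = 0


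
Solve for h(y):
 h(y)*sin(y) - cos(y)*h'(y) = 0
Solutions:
 h(y) = C1/cos(y)


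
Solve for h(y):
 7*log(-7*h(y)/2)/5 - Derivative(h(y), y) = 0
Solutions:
 -5*Integral(1/(log(-_y) - log(2) + log(7)), (_y, h(y)))/7 = C1 - y


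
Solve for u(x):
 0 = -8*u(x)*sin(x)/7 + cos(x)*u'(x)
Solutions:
 u(x) = C1/cos(x)^(8/7)


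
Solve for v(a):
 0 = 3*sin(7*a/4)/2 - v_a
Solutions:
 v(a) = C1 - 6*cos(7*a/4)/7


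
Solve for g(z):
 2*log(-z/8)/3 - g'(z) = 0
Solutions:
 g(z) = C1 + 2*z*log(-z)/3 + z*(-2*log(2) - 2/3)


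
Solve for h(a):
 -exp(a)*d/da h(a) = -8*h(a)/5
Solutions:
 h(a) = C1*exp(-8*exp(-a)/5)


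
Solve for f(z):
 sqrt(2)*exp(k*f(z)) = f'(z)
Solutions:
 f(z) = Piecewise((log(-1/(C1*k + sqrt(2)*k*z))/k, Ne(k, 0)), (nan, True))
 f(z) = Piecewise((C1 + sqrt(2)*z, Eq(k, 0)), (nan, True))


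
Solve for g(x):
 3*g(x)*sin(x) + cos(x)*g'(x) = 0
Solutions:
 g(x) = C1*cos(x)^3


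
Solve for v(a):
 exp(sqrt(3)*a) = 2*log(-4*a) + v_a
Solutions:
 v(a) = C1 - 2*a*log(-a) + 2*a*(1 - 2*log(2)) + sqrt(3)*exp(sqrt(3)*a)/3


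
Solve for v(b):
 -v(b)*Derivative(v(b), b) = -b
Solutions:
 v(b) = -sqrt(C1 + b^2)
 v(b) = sqrt(C1 + b^2)


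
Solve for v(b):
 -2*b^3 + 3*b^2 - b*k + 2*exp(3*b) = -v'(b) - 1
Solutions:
 v(b) = C1 + b^4/2 - b^3 + b^2*k/2 - b - 2*exp(3*b)/3


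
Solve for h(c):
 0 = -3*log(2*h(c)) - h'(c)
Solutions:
 Integral(1/(log(_y) + log(2)), (_y, h(c)))/3 = C1 - c


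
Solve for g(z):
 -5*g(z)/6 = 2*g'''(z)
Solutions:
 g(z) = C3*exp(z*(-90^(1/3) + 3*10^(1/3)*3^(2/3))/24)*sin(10^(1/3)*3^(1/6)*z/4) + C4*exp(z*(-90^(1/3) + 3*10^(1/3)*3^(2/3))/24)*cos(10^(1/3)*3^(1/6)*z/4) + C5*exp(-z*(90^(1/3) + 3*10^(1/3)*3^(2/3))/24) + (C1*sin(10^(1/3)*3^(1/6)*z/4) + C2*cos(10^(1/3)*3^(1/6)*z/4))*exp(90^(1/3)*z/12)


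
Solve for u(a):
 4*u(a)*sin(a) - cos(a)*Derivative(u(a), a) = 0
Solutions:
 u(a) = C1/cos(a)^4


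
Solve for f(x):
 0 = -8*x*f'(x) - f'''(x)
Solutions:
 f(x) = C1 + Integral(C2*airyai(-2*x) + C3*airybi(-2*x), x)


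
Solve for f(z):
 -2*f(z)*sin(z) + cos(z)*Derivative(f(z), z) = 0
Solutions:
 f(z) = C1/cos(z)^2


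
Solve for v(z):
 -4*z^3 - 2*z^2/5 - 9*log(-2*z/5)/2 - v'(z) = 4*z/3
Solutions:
 v(z) = C1 - z^4 - 2*z^3/15 - 2*z^2/3 - 9*z*log(-z)/2 + z*(-5*log(2) + log(10)/2 + 9/2 + 4*log(5))


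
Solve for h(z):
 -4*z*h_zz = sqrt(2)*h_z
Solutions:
 h(z) = C1 + C2*z^(1 - sqrt(2)/4)


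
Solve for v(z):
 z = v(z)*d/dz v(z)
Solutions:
 v(z) = -sqrt(C1 + z^2)
 v(z) = sqrt(C1 + z^2)


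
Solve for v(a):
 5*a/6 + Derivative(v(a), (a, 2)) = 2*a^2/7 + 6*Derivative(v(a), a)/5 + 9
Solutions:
 v(a) = C1 + C2*exp(6*a/5) - 5*a^3/63 + 25*a^2/168 - 3655*a/504


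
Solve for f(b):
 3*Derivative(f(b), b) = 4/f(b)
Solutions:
 f(b) = -sqrt(C1 + 24*b)/3
 f(b) = sqrt(C1 + 24*b)/3


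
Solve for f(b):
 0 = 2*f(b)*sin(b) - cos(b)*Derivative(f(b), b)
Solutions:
 f(b) = C1/cos(b)^2


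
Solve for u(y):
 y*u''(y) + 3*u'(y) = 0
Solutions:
 u(y) = C1 + C2/y^2


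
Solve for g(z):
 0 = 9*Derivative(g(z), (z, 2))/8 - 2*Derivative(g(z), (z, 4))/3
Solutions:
 g(z) = C1 + C2*z + C3*exp(-3*sqrt(3)*z/4) + C4*exp(3*sqrt(3)*z/4)


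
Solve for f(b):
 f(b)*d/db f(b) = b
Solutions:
 f(b) = -sqrt(C1 + b^2)
 f(b) = sqrt(C1 + b^2)


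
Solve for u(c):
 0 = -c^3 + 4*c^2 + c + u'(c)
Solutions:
 u(c) = C1 + c^4/4 - 4*c^3/3 - c^2/2


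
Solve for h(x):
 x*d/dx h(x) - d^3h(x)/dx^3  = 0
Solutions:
 h(x) = C1 + Integral(C2*airyai(x) + C3*airybi(x), x)


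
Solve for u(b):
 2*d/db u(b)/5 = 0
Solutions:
 u(b) = C1


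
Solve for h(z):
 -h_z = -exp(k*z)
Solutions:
 h(z) = C1 + exp(k*z)/k


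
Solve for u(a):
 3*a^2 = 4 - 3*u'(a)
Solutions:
 u(a) = C1 - a^3/3 + 4*a/3


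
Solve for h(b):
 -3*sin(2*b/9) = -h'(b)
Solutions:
 h(b) = C1 - 27*cos(2*b/9)/2


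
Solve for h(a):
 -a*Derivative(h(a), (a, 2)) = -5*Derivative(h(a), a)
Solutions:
 h(a) = C1 + C2*a^6


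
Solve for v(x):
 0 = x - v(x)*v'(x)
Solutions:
 v(x) = -sqrt(C1 + x^2)
 v(x) = sqrt(C1 + x^2)


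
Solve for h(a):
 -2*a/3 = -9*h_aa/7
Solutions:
 h(a) = C1 + C2*a + 7*a^3/81


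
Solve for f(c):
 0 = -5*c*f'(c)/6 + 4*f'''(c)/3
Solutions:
 f(c) = C1 + Integral(C2*airyai(5^(1/3)*c/2) + C3*airybi(5^(1/3)*c/2), c)


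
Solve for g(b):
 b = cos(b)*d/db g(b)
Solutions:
 g(b) = C1 + Integral(b/cos(b), b)


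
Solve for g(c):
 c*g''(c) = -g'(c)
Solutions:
 g(c) = C1 + C2*log(c)


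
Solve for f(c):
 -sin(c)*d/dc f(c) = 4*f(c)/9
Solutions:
 f(c) = C1*(cos(c) + 1)^(2/9)/(cos(c) - 1)^(2/9)


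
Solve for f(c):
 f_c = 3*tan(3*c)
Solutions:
 f(c) = C1 - log(cos(3*c))


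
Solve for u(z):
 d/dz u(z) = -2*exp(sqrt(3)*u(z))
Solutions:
 u(z) = sqrt(3)*(2*log(1/(C1 + 2*z)) - log(3))/6


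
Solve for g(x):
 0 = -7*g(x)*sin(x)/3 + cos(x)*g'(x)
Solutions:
 g(x) = C1/cos(x)^(7/3)


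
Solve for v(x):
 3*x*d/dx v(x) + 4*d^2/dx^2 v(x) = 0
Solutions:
 v(x) = C1 + C2*erf(sqrt(6)*x/4)


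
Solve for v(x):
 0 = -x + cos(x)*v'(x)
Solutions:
 v(x) = C1 + Integral(x/cos(x), x)


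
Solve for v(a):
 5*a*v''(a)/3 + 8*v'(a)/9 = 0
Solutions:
 v(a) = C1 + C2*a^(7/15)


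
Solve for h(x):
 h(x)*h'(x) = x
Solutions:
 h(x) = -sqrt(C1 + x^2)
 h(x) = sqrt(C1 + x^2)


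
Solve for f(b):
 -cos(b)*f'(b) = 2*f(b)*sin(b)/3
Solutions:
 f(b) = C1*cos(b)^(2/3)


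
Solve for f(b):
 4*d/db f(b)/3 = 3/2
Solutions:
 f(b) = C1 + 9*b/8


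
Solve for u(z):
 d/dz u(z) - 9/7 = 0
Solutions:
 u(z) = C1 + 9*z/7


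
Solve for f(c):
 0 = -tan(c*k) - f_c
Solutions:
 f(c) = C1 - Piecewise((-log(cos(c*k))/k, Ne(k, 0)), (0, True))


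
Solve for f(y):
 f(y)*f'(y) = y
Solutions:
 f(y) = -sqrt(C1 + y^2)
 f(y) = sqrt(C1 + y^2)


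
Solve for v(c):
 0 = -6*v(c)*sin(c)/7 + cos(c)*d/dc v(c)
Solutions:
 v(c) = C1/cos(c)^(6/7)


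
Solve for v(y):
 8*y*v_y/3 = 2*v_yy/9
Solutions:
 v(y) = C1 + C2*erfi(sqrt(6)*y)


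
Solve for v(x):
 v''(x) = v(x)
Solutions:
 v(x) = C1*exp(-x) + C2*exp(x)


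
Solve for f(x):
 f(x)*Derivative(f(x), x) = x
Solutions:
 f(x) = -sqrt(C1 + x^2)
 f(x) = sqrt(C1 + x^2)


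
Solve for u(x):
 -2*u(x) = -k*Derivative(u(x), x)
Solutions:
 u(x) = C1*exp(2*x/k)


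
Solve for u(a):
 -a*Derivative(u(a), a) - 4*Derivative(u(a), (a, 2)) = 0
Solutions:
 u(a) = C1 + C2*erf(sqrt(2)*a/4)


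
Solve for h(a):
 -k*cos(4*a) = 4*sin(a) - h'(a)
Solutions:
 h(a) = C1 + k*sin(4*a)/4 - 4*cos(a)


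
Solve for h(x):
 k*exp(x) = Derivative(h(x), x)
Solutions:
 h(x) = C1 + k*exp(x)


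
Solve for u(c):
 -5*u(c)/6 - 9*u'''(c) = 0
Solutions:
 u(c) = C3*exp(-2^(2/3)*5^(1/3)*c/6) + (C1*sin(2^(2/3)*sqrt(3)*5^(1/3)*c/12) + C2*cos(2^(2/3)*sqrt(3)*5^(1/3)*c/12))*exp(2^(2/3)*5^(1/3)*c/12)


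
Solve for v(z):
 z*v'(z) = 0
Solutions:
 v(z) = C1


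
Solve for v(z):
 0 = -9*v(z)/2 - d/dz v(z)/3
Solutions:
 v(z) = C1*exp(-27*z/2)


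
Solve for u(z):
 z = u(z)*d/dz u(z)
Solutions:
 u(z) = -sqrt(C1 + z^2)
 u(z) = sqrt(C1 + z^2)


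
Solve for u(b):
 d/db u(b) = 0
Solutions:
 u(b) = C1


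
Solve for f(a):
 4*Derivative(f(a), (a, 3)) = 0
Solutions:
 f(a) = C1 + C2*a + C3*a^2


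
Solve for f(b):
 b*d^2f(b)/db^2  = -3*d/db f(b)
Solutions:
 f(b) = C1 + C2/b^2


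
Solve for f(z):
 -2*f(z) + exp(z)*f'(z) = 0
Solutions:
 f(z) = C1*exp(-2*exp(-z))


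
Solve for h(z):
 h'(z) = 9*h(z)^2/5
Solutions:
 h(z) = -5/(C1 + 9*z)


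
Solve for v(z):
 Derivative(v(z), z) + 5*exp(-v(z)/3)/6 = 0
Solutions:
 v(z) = 3*log(C1 - 5*z/18)


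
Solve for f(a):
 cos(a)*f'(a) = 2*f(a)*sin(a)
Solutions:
 f(a) = C1/cos(a)^2


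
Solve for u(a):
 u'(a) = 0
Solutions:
 u(a) = C1


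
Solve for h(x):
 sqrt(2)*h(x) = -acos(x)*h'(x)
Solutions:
 h(x) = C1*exp(-sqrt(2)*Integral(1/acos(x), x))


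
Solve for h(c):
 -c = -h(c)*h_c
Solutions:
 h(c) = -sqrt(C1 + c^2)
 h(c) = sqrt(C1 + c^2)


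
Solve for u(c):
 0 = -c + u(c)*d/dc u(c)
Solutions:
 u(c) = -sqrt(C1 + c^2)
 u(c) = sqrt(C1 + c^2)


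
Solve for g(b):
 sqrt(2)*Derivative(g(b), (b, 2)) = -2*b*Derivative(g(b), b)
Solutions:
 g(b) = C1 + C2*erf(2^(3/4)*b/2)


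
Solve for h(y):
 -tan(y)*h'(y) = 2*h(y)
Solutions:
 h(y) = C1/sin(y)^2


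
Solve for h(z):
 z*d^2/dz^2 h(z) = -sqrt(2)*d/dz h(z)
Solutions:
 h(z) = C1 + C2*z^(1 - sqrt(2))


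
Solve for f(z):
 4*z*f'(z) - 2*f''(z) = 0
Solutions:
 f(z) = C1 + C2*erfi(z)


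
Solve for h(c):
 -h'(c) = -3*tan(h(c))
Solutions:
 h(c) = pi - asin(C1*exp(3*c))
 h(c) = asin(C1*exp(3*c))


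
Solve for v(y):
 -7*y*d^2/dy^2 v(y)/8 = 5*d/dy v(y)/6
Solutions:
 v(y) = C1 + C2*y^(1/21)


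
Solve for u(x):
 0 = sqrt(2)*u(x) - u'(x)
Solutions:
 u(x) = C1*exp(sqrt(2)*x)


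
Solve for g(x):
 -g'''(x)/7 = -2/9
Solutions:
 g(x) = C1 + C2*x + C3*x^2 + 7*x^3/27


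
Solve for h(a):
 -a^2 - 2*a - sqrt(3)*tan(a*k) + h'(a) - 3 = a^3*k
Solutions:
 h(a) = C1 + a^4*k/4 + a^3/3 + a^2 + 3*a + sqrt(3)*Piecewise((-log(cos(a*k))/k, Ne(k, 0)), (0, True))


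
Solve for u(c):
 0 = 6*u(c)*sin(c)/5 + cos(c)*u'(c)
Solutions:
 u(c) = C1*cos(c)^(6/5)


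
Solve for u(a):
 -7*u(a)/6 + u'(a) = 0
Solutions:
 u(a) = C1*exp(7*a/6)


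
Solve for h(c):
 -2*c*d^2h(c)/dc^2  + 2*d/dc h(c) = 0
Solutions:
 h(c) = C1 + C2*c^2


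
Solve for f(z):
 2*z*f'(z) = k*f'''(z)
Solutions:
 f(z) = C1 + Integral(C2*airyai(2^(1/3)*z*(1/k)^(1/3)) + C3*airybi(2^(1/3)*z*(1/k)^(1/3)), z)


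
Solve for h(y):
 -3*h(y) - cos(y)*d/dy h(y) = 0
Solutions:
 h(y) = C1*(sin(y) - 1)^(3/2)/(sin(y) + 1)^(3/2)


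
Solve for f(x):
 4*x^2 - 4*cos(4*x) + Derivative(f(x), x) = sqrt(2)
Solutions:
 f(x) = C1 - 4*x^3/3 + sqrt(2)*x + sin(4*x)


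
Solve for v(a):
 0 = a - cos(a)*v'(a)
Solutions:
 v(a) = C1 + Integral(a/cos(a), a)


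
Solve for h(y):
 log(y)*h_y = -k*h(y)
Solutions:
 h(y) = C1*exp(-k*li(y))


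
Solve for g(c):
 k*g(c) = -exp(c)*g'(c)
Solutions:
 g(c) = C1*exp(k*exp(-c))


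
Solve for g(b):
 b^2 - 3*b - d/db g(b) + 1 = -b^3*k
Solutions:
 g(b) = C1 + b^4*k/4 + b^3/3 - 3*b^2/2 + b


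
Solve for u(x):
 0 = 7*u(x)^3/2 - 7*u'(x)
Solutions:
 u(x) = -sqrt(-1/(C1 + x))
 u(x) = sqrt(-1/(C1 + x))


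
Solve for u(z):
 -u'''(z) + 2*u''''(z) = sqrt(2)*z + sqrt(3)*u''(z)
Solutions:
 u(z) = C1 + C2*z + C3*exp(z*(1 - sqrt(1 + 8*sqrt(3)))/4) + C4*exp(z*(1 + sqrt(1 + 8*sqrt(3)))/4) - sqrt(6)*z^3/18 + sqrt(2)*z^2/6


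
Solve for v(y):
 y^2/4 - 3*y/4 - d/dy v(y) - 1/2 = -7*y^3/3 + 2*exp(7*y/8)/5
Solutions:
 v(y) = C1 + 7*y^4/12 + y^3/12 - 3*y^2/8 - y/2 - 16*exp(7*y/8)/35


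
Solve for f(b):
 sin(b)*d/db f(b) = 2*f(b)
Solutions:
 f(b) = C1*(cos(b) - 1)/(cos(b) + 1)


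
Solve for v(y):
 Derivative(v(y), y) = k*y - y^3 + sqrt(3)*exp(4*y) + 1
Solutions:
 v(y) = C1 + k*y^2/2 - y^4/4 + y + sqrt(3)*exp(4*y)/4


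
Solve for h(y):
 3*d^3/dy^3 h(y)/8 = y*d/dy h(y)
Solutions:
 h(y) = C1 + Integral(C2*airyai(2*3^(2/3)*y/3) + C3*airybi(2*3^(2/3)*y/3), y)


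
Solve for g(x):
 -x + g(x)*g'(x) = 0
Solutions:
 g(x) = -sqrt(C1 + x^2)
 g(x) = sqrt(C1 + x^2)


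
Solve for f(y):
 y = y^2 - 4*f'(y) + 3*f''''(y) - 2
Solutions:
 f(y) = C1 + C4*exp(6^(2/3)*y/3) + y^3/12 - y^2/8 - y/2 + (C2*sin(2^(2/3)*3^(1/6)*y/2) + C3*cos(2^(2/3)*3^(1/6)*y/2))*exp(-6^(2/3)*y/6)


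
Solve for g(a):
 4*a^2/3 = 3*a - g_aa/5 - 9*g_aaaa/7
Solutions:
 g(a) = C1 + C2*a + C3*sin(sqrt(35)*a/15) + C4*cos(sqrt(35)*a/15) - 5*a^4/9 + 5*a^3/2 + 300*a^2/7


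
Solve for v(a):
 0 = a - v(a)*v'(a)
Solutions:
 v(a) = -sqrt(C1 + a^2)
 v(a) = sqrt(C1 + a^2)


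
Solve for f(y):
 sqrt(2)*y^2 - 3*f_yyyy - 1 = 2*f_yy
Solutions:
 f(y) = C1 + C2*y + C3*sin(sqrt(6)*y/3) + C4*cos(sqrt(6)*y/3) + sqrt(2)*y^4/24 + y^2*(-3*sqrt(2) - 1)/4


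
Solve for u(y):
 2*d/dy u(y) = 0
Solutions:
 u(y) = C1


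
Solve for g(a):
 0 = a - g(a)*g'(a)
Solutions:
 g(a) = -sqrt(C1 + a^2)
 g(a) = sqrt(C1 + a^2)


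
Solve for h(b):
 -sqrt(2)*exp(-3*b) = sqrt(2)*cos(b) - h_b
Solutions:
 h(b) = C1 + sqrt(2)*sin(b) - sqrt(2)*exp(-3*b)/3


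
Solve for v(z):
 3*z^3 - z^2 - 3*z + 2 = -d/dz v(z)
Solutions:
 v(z) = C1 - 3*z^4/4 + z^3/3 + 3*z^2/2 - 2*z


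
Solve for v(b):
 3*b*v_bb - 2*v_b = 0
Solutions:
 v(b) = C1 + C2*b^(5/3)


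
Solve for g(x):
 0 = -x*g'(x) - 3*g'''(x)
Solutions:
 g(x) = C1 + Integral(C2*airyai(-3^(2/3)*x/3) + C3*airybi(-3^(2/3)*x/3), x)


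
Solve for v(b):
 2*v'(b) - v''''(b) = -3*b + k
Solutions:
 v(b) = C1 + C4*exp(2^(1/3)*b) - 3*b^2/4 + b*k/2 + (C2*sin(2^(1/3)*sqrt(3)*b/2) + C3*cos(2^(1/3)*sqrt(3)*b/2))*exp(-2^(1/3)*b/2)


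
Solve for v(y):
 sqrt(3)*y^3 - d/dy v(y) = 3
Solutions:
 v(y) = C1 + sqrt(3)*y^4/4 - 3*y


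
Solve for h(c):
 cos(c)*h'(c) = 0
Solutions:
 h(c) = C1


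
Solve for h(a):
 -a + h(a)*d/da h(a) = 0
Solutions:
 h(a) = -sqrt(C1 + a^2)
 h(a) = sqrt(C1 + a^2)


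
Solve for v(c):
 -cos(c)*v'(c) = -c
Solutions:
 v(c) = C1 + Integral(c/cos(c), c)


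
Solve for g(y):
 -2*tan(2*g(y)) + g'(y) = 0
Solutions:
 g(y) = -asin(C1*exp(4*y))/2 + pi/2
 g(y) = asin(C1*exp(4*y))/2


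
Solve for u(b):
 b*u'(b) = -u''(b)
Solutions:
 u(b) = C1 + C2*erf(sqrt(2)*b/2)


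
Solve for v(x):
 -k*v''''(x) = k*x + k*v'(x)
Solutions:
 v(x) = C1 + C4*exp(-x) - x^2/2 + (C2*sin(sqrt(3)*x/2) + C3*cos(sqrt(3)*x/2))*exp(x/2)


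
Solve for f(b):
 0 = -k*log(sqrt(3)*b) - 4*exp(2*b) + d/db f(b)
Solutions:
 f(b) = C1 + b*k*log(b) + b*k*(-1 + log(3)/2) + 2*exp(2*b)


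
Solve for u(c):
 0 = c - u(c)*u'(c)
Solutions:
 u(c) = -sqrt(C1 + c^2)
 u(c) = sqrt(C1 + c^2)


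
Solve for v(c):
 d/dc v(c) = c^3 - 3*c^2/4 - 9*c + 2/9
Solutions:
 v(c) = C1 + c^4/4 - c^3/4 - 9*c^2/2 + 2*c/9


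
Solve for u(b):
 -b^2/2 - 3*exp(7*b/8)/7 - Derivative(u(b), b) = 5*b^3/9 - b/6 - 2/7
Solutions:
 u(b) = C1 - 5*b^4/36 - b^3/6 + b^2/12 + 2*b/7 - 24*exp(7*b/8)/49


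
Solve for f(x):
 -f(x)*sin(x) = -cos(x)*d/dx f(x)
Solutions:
 f(x) = C1/cos(x)


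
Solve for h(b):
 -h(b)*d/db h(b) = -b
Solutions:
 h(b) = -sqrt(C1 + b^2)
 h(b) = sqrt(C1 + b^2)


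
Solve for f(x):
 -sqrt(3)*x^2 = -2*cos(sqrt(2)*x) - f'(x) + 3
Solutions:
 f(x) = C1 + sqrt(3)*x^3/3 + 3*x - sqrt(2)*sin(sqrt(2)*x)


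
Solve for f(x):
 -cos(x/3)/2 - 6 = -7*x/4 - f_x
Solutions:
 f(x) = C1 - 7*x^2/8 + 6*x + 3*sin(x/3)/2


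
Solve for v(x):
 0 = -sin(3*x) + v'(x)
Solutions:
 v(x) = C1 - cos(3*x)/3


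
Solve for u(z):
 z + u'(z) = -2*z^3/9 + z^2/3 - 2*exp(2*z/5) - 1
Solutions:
 u(z) = C1 - z^4/18 + z^3/9 - z^2/2 - z - 5*exp(2*z/5)


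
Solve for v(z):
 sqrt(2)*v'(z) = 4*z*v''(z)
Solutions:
 v(z) = C1 + C2*z^(sqrt(2)/4 + 1)


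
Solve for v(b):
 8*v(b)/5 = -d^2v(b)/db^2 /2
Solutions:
 v(b) = C1*sin(4*sqrt(5)*b/5) + C2*cos(4*sqrt(5)*b/5)


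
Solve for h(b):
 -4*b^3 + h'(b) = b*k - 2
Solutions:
 h(b) = C1 + b^4 + b^2*k/2 - 2*b


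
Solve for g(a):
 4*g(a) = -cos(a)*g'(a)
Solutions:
 g(a) = C1*(sin(a)^2 - 2*sin(a) + 1)/(sin(a)^2 + 2*sin(a) + 1)


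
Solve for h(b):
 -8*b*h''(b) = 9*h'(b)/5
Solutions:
 h(b) = C1 + C2*b^(31/40)


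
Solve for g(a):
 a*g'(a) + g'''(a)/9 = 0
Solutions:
 g(a) = C1 + Integral(C2*airyai(-3^(2/3)*a) + C3*airybi(-3^(2/3)*a), a)


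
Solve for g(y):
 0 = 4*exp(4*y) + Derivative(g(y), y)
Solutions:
 g(y) = C1 - exp(4*y)


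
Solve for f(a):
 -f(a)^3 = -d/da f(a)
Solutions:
 f(a) = -sqrt(2)*sqrt(-1/(C1 + a))/2
 f(a) = sqrt(2)*sqrt(-1/(C1 + a))/2


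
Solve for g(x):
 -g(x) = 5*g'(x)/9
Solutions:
 g(x) = C1*exp(-9*x/5)


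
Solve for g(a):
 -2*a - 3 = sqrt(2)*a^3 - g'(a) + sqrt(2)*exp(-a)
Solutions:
 g(a) = C1 + sqrt(2)*a^4/4 + a^2 + 3*a - sqrt(2)*exp(-a)


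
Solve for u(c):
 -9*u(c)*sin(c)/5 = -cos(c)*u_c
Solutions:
 u(c) = C1/cos(c)^(9/5)


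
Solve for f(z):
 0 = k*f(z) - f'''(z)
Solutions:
 f(z) = C1*exp(k^(1/3)*z) + C2*exp(k^(1/3)*z*(-1 + sqrt(3)*I)/2) + C3*exp(-k^(1/3)*z*(1 + sqrt(3)*I)/2)


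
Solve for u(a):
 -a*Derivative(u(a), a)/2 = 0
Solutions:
 u(a) = C1


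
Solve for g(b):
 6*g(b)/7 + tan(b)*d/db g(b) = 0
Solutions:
 g(b) = C1/sin(b)^(6/7)


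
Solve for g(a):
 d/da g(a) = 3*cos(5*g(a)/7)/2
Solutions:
 -3*a/2 - 7*log(sin(5*g(a)/7) - 1)/10 + 7*log(sin(5*g(a)/7) + 1)/10 = C1


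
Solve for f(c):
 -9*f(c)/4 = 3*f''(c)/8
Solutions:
 f(c) = C1*sin(sqrt(6)*c) + C2*cos(sqrt(6)*c)


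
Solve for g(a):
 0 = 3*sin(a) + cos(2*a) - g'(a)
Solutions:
 g(a) = C1 + sin(2*a)/2 - 3*cos(a)


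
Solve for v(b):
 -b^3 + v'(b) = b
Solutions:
 v(b) = C1 + b^4/4 + b^2/2


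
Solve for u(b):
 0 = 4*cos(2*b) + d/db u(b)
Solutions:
 u(b) = C1 - 2*sin(2*b)


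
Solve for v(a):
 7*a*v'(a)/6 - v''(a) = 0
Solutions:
 v(a) = C1 + C2*erfi(sqrt(21)*a/6)


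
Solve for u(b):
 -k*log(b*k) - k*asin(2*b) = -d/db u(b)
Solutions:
 u(b) = C1 + k*(b*log(b*k) + b*asin(2*b) - b + sqrt(1 - 4*b^2)/2)


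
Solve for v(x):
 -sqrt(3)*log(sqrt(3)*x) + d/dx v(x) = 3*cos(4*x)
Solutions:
 v(x) = C1 + sqrt(3)*x*(log(x) - 1) + sqrt(3)*x*log(3)/2 + 3*sin(4*x)/4


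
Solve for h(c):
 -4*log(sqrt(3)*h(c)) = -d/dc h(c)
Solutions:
 -Integral(1/(2*log(_y) + log(3)), (_y, h(c)))/2 = C1 - c


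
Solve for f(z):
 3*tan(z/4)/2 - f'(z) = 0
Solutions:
 f(z) = C1 - 6*log(cos(z/4))


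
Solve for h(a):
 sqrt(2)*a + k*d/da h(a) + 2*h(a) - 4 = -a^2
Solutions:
 h(a) = C1*exp(-2*a/k) - a^2/2 + a*k/2 - sqrt(2)*a/2 - k^2/4 + sqrt(2)*k/4 + 2


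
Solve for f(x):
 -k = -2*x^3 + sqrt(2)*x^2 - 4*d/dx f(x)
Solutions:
 f(x) = C1 + k*x/4 - x^4/8 + sqrt(2)*x^3/12


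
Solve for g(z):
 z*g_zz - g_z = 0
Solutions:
 g(z) = C1 + C2*z^2


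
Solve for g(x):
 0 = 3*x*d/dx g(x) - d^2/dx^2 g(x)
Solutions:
 g(x) = C1 + C2*erfi(sqrt(6)*x/2)


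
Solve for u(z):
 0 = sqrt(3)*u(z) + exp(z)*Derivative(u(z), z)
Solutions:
 u(z) = C1*exp(sqrt(3)*exp(-z))


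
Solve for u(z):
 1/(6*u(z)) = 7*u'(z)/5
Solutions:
 u(z) = -sqrt(C1 + 105*z)/21
 u(z) = sqrt(C1 + 105*z)/21


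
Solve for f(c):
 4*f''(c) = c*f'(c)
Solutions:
 f(c) = C1 + C2*erfi(sqrt(2)*c/4)


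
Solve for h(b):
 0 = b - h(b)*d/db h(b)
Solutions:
 h(b) = -sqrt(C1 + b^2)
 h(b) = sqrt(C1 + b^2)


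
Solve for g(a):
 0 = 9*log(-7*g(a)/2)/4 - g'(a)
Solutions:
 -4*Integral(1/(log(-_y) - log(2) + log(7)), (_y, g(a)))/9 = C1 - a


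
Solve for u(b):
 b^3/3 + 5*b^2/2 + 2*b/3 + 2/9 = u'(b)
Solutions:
 u(b) = C1 + b^4/12 + 5*b^3/6 + b^2/3 + 2*b/9


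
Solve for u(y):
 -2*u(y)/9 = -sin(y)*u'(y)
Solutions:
 u(y) = C1*(cos(y) - 1)^(1/9)/(cos(y) + 1)^(1/9)


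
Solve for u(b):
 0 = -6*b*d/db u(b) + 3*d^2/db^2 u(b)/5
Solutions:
 u(b) = C1 + C2*erfi(sqrt(5)*b)


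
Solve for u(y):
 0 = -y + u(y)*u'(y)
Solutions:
 u(y) = -sqrt(C1 + y^2)
 u(y) = sqrt(C1 + y^2)


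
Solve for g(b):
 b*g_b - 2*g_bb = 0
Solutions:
 g(b) = C1 + C2*erfi(b/2)


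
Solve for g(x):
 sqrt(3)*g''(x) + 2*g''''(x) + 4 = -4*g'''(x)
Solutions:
 g(x) = C1 + C2*x + C3*exp(x*(-1 + sqrt(2)*sqrt(2 - sqrt(3))/2)) + C4*exp(-x*(sqrt(2)*sqrt(2 - sqrt(3))/2 + 1)) - 2*sqrt(3)*x^2/3


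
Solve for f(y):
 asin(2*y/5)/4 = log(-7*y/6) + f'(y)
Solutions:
 f(y) = C1 - y*log(-y) + y*asin(2*y/5)/4 - y*log(7) + y + y*log(6) + sqrt(25 - 4*y^2)/8


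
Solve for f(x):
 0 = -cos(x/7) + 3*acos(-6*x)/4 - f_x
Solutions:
 f(x) = C1 + 3*x*acos(-6*x)/4 + sqrt(1 - 36*x^2)/8 - 7*sin(x/7)


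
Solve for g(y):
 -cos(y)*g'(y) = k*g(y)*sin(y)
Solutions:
 g(y) = C1*exp(k*log(cos(y)))


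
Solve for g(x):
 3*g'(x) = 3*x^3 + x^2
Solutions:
 g(x) = C1 + x^4/4 + x^3/9


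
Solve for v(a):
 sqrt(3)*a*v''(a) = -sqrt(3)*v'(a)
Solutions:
 v(a) = C1 + C2*log(a)


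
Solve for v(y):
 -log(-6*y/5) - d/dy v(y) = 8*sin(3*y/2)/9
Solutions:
 v(y) = C1 - y*log(-y) - y*log(6) + y + y*log(5) + 16*cos(3*y/2)/27


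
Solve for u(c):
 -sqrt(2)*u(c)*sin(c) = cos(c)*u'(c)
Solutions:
 u(c) = C1*cos(c)^(sqrt(2))


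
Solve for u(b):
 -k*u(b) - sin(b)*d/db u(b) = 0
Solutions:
 u(b) = C1*exp(k*(-log(cos(b) - 1) + log(cos(b) + 1))/2)


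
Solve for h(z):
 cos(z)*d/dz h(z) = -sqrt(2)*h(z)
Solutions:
 h(z) = C1*(sin(z) - 1)^(sqrt(2)/2)/(sin(z) + 1)^(sqrt(2)/2)


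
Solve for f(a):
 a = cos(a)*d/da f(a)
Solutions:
 f(a) = C1 + Integral(a/cos(a), a)


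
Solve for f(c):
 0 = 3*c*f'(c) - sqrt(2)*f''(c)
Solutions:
 f(c) = C1 + C2*erfi(2^(1/4)*sqrt(3)*c/2)


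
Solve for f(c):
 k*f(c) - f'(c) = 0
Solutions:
 f(c) = C1*exp(c*k)


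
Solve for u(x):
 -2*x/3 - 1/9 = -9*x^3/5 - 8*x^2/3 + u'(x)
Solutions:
 u(x) = C1 + 9*x^4/20 + 8*x^3/9 - x^2/3 - x/9


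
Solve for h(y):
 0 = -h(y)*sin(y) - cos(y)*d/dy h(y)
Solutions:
 h(y) = C1*cos(y)


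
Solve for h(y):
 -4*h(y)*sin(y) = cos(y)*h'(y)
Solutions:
 h(y) = C1*cos(y)^4


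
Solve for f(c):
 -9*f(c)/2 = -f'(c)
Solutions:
 f(c) = C1*exp(9*c/2)


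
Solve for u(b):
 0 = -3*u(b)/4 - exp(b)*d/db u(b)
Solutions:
 u(b) = C1*exp(3*exp(-b)/4)


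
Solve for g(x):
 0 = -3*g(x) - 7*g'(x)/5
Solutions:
 g(x) = C1*exp(-15*x/7)


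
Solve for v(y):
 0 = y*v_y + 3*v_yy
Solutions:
 v(y) = C1 + C2*erf(sqrt(6)*y/6)


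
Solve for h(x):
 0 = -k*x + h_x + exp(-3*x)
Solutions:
 h(x) = C1 + k*x^2/2 + exp(-3*x)/3


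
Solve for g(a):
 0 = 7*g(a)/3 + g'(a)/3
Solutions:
 g(a) = C1*exp(-7*a)


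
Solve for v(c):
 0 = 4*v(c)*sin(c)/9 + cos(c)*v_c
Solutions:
 v(c) = C1*cos(c)^(4/9)


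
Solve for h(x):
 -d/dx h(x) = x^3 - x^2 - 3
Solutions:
 h(x) = C1 - x^4/4 + x^3/3 + 3*x


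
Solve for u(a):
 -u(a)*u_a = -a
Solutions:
 u(a) = -sqrt(C1 + a^2)
 u(a) = sqrt(C1 + a^2)


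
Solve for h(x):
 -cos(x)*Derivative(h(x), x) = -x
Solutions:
 h(x) = C1 + Integral(x/cos(x), x)


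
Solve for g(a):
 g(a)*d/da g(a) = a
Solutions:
 g(a) = -sqrt(C1 + a^2)
 g(a) = sqrt(C1 + a^2)


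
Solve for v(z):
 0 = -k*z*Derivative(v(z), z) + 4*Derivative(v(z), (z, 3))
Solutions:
 v(z) = C1 + Integral(C2*airyai(2^(1/3)*k^(1/3)*z/2) + C3*airybi(2^(1/3)*k^(1/3)*z/2), z)


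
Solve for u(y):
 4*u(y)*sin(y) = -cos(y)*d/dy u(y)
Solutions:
 u(y) = C1*cos(y)^4


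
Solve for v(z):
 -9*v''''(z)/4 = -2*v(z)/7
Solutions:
 v(z) = C1*exp(-14^(3/4)*sqrt(3)*z/21) + C2*exp(14^(3/4)*sqrt(3)*z/21) + C3*sin(14^(3/4)*sqrt(3)*z/21) + C4*cos(14^(3/4)*sqrt(3)*z/21)


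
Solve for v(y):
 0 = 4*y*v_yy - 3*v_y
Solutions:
 v(y) = C1 + C2*y^(7/4)


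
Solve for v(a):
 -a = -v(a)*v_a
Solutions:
 v(a) = -sqrt(C1 + a^2)
 v(a) = sqrt(C1 + a^2)


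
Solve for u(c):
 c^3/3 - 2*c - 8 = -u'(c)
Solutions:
 u(c) = C1 - c^4/12 + c^2 + 8*c


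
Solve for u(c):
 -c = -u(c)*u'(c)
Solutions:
 u(c) = -sqrt(C1 + c^2)
 u(c) = sqrt(C1 + c^2)


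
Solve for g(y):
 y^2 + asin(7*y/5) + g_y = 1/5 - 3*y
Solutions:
 g(y) = C1 - y^3/3 - 3*y^2/2 - y*asin(7*y/5) + y/5 - sqrt(25 - 49*y^2)/7


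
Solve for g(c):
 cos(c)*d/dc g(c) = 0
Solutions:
 g(c) = C1


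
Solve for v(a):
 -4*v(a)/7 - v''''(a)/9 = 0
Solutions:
 v(a) = (C1*sin(sqrt(3)*7^(3/4)*a/7) + C2*cos(sqrt(3)*7^(3/4)*a/7))*exp(-sqrt(3)*7^(3/4)*a/7) + (C3*sin(sqrt(3)*7^(3/4)*a/7) + C4*cos(sqrt(3)*7^(3/4)*a/7))*exp(sqrt(3)*7^(3/4)*a/7)


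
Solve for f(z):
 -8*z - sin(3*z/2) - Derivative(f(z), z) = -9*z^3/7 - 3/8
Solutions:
 f(z) = C1 + 9*z^4/28 - 4*z^2 + 3*z/8 + 2*cos(3*z/2)/3


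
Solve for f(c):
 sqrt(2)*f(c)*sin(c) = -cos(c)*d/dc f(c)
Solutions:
 f(c) = C1*cos(c)^(sqrt(2))


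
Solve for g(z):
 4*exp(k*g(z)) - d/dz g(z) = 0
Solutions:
 g(z) = Piecewise((log(-1/(C1*k + 4*k*z))/k, Ne(k, 0)), (nan, True))
 g(z) = Piecewise((C1 + 4*z, Eq(k, 0)), (nan, True))


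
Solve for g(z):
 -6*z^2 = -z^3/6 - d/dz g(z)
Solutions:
 g(z) = C1 - z^4/24 + 2*z^3


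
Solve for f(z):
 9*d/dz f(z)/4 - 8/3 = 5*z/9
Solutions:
 f(z) = C1 + 10*z^2/81 + 32*z/27


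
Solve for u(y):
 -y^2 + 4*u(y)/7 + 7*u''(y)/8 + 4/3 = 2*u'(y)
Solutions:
 u(y) = C1*exp(4*y*(2 - sqrt(2))/7) + C2*exp(4*y*(sqrt(2) + 2)/7) + 7*y^2/4 + 49*y/4 + 6755/192


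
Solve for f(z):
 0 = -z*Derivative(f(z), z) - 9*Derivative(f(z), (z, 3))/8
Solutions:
 f(z) = C1 + Integral(C2*airyai(-2*3^(1/3)*z/3) + C3*airybi(-2*3^(1/3)*z/3), z)


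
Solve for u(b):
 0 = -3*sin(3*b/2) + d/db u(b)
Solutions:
 u(b) = C1 - 2*cos(3*b/2)


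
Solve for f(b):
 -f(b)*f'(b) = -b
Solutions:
 f(b) = -sqrt(C1 + b^2)
 f(b) = sqrt(C1 + b^2)


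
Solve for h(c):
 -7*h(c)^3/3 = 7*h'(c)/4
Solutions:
 h(c) = -sqrt(6)*sqrt(-1/(C1 - 4*c))/2
 h(c) = sqrt(6)*sqrt(-1/(C1 - 4*c))/2


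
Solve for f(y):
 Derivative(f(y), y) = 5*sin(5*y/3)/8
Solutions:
 f(y) = C1 - 3*cos(5*y/3)/8


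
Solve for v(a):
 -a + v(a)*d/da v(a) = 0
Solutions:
 v(a) = -sqrt(C1 + a^2)
 v(a) = sqrt(C1 + a^2)


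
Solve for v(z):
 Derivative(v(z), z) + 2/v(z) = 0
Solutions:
 v(z) = -sqrt(C1 - 4*z)
 v(z) = sqrt(C1 - 4*z)


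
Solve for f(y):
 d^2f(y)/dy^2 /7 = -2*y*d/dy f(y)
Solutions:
 f(y) = C1 + C2*erf(sqrt(7)*y)


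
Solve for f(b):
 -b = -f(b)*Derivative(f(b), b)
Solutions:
 f(b) = -sqrt(C1 + b^2)
 f(b) = sqrt(C1 + b^2)


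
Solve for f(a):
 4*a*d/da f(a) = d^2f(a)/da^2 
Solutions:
 f(a) = C1 + C2*erfi(sqrt(2)*a)


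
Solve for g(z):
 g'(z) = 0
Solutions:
 g(z) = C1


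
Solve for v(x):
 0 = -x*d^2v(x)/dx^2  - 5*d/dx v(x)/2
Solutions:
 v(x) = C1 + C2/x^(3/2)


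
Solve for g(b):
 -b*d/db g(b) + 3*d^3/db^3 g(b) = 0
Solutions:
 g(b) = C1 + Integral(C2*airyai(3^(2/3)*b/3) + C3*airybi(3^(2/3)*b/3), b)


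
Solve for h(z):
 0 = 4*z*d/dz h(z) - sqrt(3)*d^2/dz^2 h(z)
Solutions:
 h(z) = C1 + C2*erfi(sqrt(2)*3^(3/4)*z/3)


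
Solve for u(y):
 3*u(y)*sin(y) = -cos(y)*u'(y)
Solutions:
 u(y) = C1*cos(y)^3


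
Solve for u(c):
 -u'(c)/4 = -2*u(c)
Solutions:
 u(c) = C1*exp(8*c)


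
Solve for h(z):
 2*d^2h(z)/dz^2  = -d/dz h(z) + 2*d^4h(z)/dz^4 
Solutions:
 h(z) = C1 + C2*exp(-6^(1/3)*z*(2*6^(1/3)/(sqrt(33) + 9)^(1/3) + (sqrt(33) + 9)^(1/3))/12)*sin(2^(1/3)*3^(1/6)*z*(-3^(2/3)*(sqrt(33) + 9)^(1/3) + 6*2^(1/3)/(sqrt(33) + 9)^(1/3))/12) + C3*exp(-6^(1/3)*z*(2*6^(1/3)/(sqrt(33) + 9)^(1/3) + (sqrt(33) + 9)^(1/3))/12)*cos(2^(1/3)*3^(1/6)*z*(-3^(2/3)*(sqrt(33) + 9)^(1/3) + 6*2^(1/3)/(sqrt(33) + 9)^(1/3))/12) + C4*exp(6^(1/3)*z*(2*6^(1/3)/(sqrt(33) + 9)^(1/3) + (sqrt(33) + 9)^(1/3))/6)


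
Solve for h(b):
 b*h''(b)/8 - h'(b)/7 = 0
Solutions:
 h(b) = C1 + C2*b^(15/7)


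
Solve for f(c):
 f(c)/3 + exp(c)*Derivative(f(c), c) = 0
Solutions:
 f(c) = C1*exp(exp(-c)/3)


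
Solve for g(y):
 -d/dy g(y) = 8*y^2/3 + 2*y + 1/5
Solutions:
 g(y) = C1 - 8*y^3/9 - y^2 - y/5


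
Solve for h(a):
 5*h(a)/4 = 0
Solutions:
 h(a) = 0


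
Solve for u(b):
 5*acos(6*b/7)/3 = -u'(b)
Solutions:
 u(b) = C1 - 5*b*acos(6*b/7)/3 + 5*sqrt(49 - 36*b^2)/18


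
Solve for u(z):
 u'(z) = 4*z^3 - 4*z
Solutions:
 u(z) = C1 + z^4 - 2*z^2


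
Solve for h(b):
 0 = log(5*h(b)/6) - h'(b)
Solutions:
 -Integral(1/(log(_y) - log(6) + log(5)), (_y, h(b))) = C1 - b


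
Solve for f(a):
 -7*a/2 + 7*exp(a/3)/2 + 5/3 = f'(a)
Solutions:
 f(a) = C1 - 7*a^2/4 + 5*a/3 + 21*exp(a/3)/2


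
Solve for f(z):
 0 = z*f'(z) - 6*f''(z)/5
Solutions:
 f(z) = C1 + C2*erfi(sqrt(15)*z/6)


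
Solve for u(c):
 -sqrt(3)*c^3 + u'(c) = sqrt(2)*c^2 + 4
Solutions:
 u(c) = C1 + sqrt(3)*c^4/4 + sqrt(2)*c^3/3 + 4*c


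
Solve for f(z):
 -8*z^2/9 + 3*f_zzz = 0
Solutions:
 f(z) = C1 + C2*z + C3*z^2 + 2*z^5/405


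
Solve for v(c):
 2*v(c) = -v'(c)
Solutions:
 v(c) = C1*exp(-2*c)


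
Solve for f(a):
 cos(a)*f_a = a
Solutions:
 f(a) = C1 + Integral(a/cos(a), a)


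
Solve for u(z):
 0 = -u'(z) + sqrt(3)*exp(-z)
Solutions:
 u(z) = C1 - sqrt(3)*exp(-z)


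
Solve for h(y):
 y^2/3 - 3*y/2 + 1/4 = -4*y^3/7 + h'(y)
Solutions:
 h(y) = C1 + y^4/7 + y^3/9 - 3*y^2/4 + y/4


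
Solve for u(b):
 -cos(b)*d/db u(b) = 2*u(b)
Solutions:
 u(b) = C1*(sin(b) - 1)/(sin(b) + 1)


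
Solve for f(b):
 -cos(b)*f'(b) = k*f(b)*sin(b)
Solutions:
 f(b) = C1*exp(k*log(cos(b)))


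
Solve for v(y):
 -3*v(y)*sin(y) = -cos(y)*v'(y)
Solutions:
 v(y) = C1/cos(y)^3


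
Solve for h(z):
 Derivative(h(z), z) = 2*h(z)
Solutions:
 h(z) = C1*exp(2*z)


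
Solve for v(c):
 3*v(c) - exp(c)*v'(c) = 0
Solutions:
 v(c) = C1*exp(-3*exp(-c))


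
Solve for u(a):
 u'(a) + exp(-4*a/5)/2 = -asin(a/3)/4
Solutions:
 u(a) = C1 - a*asin(a/3)/4 - sqrt(9 - a^2)/4 + 5*exp(-4*a/5)/8


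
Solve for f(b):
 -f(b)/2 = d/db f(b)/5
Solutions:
 f(b) = C1*exp(-5*b/2)


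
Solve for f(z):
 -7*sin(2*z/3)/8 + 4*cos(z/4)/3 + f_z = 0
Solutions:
 f(z) = C1 - 16*sin(z/4)/3 - 21*cos(2*z/3)/16


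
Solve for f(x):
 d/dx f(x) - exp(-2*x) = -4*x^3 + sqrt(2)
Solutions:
 f(x) = C1 - x^4 + sqrt(2)*x - exp(-2*x)/2


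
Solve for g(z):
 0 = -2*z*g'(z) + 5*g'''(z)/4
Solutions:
 g(z) = C1 + Integral(C2*airyai(2*5^(2/3)*z/5) + C3*airybi(2*5^(2/3)*z/5), z)


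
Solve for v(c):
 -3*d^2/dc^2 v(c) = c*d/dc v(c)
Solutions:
 v(c) = C1 + C2*erf(sqrt(6)*c/6)


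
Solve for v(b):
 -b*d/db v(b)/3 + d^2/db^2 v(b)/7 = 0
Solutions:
 v(b) = C1 + C2*erfi(sqrt(42)*b/6)
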